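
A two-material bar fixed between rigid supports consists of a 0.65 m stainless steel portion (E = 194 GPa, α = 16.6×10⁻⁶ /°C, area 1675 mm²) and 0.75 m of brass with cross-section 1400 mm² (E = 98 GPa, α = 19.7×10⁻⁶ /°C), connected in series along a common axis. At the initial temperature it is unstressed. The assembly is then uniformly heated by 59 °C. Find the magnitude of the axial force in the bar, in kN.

With the walls removed the bar would change length by δ_free = Σ αᵢΔT Lᵢ = 16.6×10⁻⁶×59×650 + 19.7×10⁻⁶×59×750 = 1.508 mm.
Since the ends are fixed, an axial force P builds up, equal in every segment, with P · Σ Lᵢ/(AᵢEᵢ) = δ_free.
The series flexibility is Σ Lᵢ/(AᵢEᵢ) = 650/(1675×194×10³) + 750/(1400×98×10³) = 7.467×10⁻⁶ mm/N.
P = 1.508 / 7.467×10⁻⁶ = 202000 N = 202 kN, compressive.

P ≈ 202 kN (compressive)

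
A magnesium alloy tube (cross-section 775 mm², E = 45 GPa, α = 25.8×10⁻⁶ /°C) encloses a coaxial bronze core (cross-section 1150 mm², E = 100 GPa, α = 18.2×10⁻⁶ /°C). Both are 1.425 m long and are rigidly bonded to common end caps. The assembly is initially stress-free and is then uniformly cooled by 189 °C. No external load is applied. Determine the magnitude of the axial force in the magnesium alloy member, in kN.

P ≈ 38.4 kN (tensile in the magnesium alloy)

The magnesium alloy has the larger α, so on cooling it would change length more than the bronze if both were free. The rigid plates force a common final length, so the magnesium alloy is put into tension and the bronze into compression, with equal and opposite forces P (no external load).
Compatibility of the two members (thermal + elastic change equal): (α₁ − α₂)ΔT = P·[1/(A₁E₁) + 1/(A₂E₂)].
|α₁ − α₂|·ΔT = 7.6×10⁻⁶ × 189 = 0.001436.
1/(A₁E₁) + 1/(A₂E₂) = 1/(775×45×10³) + 1/(1150×100×10³) = 3.737×10⁻⁸ N⁻¹.
P = 0.001436 / 3.737×10⁻⁸ = 38440 N = 38.44 kN.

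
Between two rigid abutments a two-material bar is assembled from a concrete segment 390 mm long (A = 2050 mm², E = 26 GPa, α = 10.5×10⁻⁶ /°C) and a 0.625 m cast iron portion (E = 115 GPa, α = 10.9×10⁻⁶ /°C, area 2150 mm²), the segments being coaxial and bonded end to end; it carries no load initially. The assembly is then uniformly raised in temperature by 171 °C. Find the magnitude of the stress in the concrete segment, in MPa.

Free thermal expansion of the whole bar: Σ αᵢΔT Lᵢ = 10.5×10⁻⁶×171×390 + 10.9×10⁻⁶×171×625 = 1.865 mm.
The walls prevent any net length change, so an axial force P (same in every segment) develops. Compatibility: P · Σ Lᵢ/(AᵢEᵢ) = δ_free.
The series flexibility is Σ Lᵢ/(AᵢEᵢ) = 390/(2050×26×10³) + 625/(2150×115×10³) = 9.845×10⁻⁶ mm/N.
P = 1.865 / 9.845×10⁻⁶ = 189500 N = 189.5 kN, compressive.
σ_{concrete} = P / A = 189500 / 2050 = 92.42 MPa.

σ ≈ 92.4 MPa (compressive)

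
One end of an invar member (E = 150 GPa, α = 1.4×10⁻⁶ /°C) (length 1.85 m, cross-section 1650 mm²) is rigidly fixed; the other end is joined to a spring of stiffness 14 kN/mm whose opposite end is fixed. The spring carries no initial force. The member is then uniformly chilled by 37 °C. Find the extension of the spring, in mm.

Free thermal contraction: δ_free = αΔT L = 1.4×10⁻⁶ × 37 × 1850 = 0.09583 mm.
With a force P in the spring, the elastic change of the member is PL/(AE) and that of the spring is P/k; compatibility requires their sum to equal δ_free.
P [ L/(AE) + 1/k ] = δ_free → P [ 1850/(1650×150×10³) + 1/(14×10³) ] = 0.09583.
P = 0.09583 / 7.89×10⁻⁵ = 1215 N.
Spring extension = P/k = 1215/(14×10³) = 0.08675 mm.

δ ≈ 0.0868 mm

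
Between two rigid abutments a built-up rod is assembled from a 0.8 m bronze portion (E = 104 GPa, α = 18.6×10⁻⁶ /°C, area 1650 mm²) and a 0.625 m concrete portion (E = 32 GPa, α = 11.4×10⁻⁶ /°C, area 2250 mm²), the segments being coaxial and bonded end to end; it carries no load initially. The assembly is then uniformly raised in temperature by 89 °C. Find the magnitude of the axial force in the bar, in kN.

P ≈ 147 kN (compressive)

Free thermal expansion of the whole bar: Σ αᵢΔT Lᵢ = 18.6×10⁻⁶×89×800 + 11.4×10⁻⁶×89×625 = 1.958 mm.
The walls prevent any net length change, so an axial force P (same in every segment) develops. Compatibility: P · Σ Lᵢ/(AᵢEᵢ) = δ_free.
Σ Lᵢ/(AᵢEᵢ) = 800/(1650×104×10³) + 625/(2250×32×10³) = 1.334×10⁻⁵ mm/N.
Hence P = δ_free / Σ(L/AE) = 1.958/1.334×10⁻⁵ = 146.8 kN (compressive).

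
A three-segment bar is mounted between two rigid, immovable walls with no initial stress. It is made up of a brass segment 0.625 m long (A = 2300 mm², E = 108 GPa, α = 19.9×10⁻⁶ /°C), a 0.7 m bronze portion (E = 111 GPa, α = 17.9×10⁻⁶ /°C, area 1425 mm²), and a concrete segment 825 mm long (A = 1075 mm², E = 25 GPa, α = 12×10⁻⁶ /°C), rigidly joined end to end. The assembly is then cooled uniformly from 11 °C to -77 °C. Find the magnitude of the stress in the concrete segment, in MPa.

If the supports were absent, the total length change would be Σ αᵢΔT Lᵢ = 19.9×10⁻⁶×88×625 + 17.9×10⁻⁶×88×700 + 12×10⁻⁶×88×825 = 3.068 mm.
Since the ends are fixed, an axial force P builds up, equal in every segment, with P · Σ Lᵢ/(AᵢEᵢ) = δ_free.
The series flexibility is Σ Lᵢ/(AᵢEᵢ) = 625/(2300×108×10³) + 700/(1425×111×10³) + 825/(1075×25×10³) = 3.764×10⁻⁵ mm/N.
So P = 3.068 / 3.764×10⁻⁵ = 81.52 kN, tensile.
σ_{concrete} = P / A = 81520 / 1075 = 75.83 MPa.

σ ≈ 75.8 MPa (tensile)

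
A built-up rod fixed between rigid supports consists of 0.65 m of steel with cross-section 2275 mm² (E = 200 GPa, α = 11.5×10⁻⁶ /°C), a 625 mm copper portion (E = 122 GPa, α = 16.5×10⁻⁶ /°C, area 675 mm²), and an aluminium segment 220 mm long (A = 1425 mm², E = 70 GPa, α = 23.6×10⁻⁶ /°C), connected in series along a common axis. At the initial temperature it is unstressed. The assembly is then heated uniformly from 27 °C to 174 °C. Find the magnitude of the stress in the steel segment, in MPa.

σ ≈ 132 MPa (compressive)

With the walls removed the bar would change length by δ_free = Σ αᵢΔT Lᵢ = 11.5×10⁻⁶×147×650 + 16.5×10⁻⁶×147×625 + 23.6×10⁻⁶×147×220 = 3.378 mm.
The walls prevent any net length change, so an axial force P (same in every segment) develops. Compatibility: P · Σ Lᵢ/(AᵢEᵢ) = δ_free.
The series flexibility is Σ Lᵢ/(AᵢEᵢ) = 650/(2275×200×10³) + 625/(675×122×10³) + 220/(1425×70×10³) = 1.122×10⁻⁵ mm/N.
P = 3.378 / 1.122×10⁻⁵ = 301000 N = 301 kN, compressive.
σ_{steel} = P / A = 301000 / 2275 = 132.3 MPa.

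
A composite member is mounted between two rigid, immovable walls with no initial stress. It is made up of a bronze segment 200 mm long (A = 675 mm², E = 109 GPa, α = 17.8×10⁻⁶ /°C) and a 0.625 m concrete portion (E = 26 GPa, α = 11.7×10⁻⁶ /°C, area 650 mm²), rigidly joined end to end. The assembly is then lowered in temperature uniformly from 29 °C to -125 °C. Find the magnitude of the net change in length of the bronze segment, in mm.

|ΔL| ≈ 0.434 mm

Free thermal contraction of the whole bar: Σ αᵢΔT Lᵢ = 17.8×10⁻⁶×154×200 + 11.7×10⁻⁶×154×625 = 1.674 mm.
Since the ends are fixed, an axial force P builds up, equal in every segment, with P · Σ Lᵢ/(AᵢEᵢ) = δ_free.
Σ Lᵢ/(AᵢEᵢ) = 200/(675×109×10³) + 625/(650×26×10³) = 3.97×10⁻⁵ mm/N.
Hence P = δ_free / Σ(L/AE) = 1.674/3.97×10⁻⁵ = 42.17 kN (tensile).
For the bronze segment, free thermal change = 17.8×10⁻⁶×154×200 = 0.5482 mm and elastic change from P = 42170×200/(675×109×10³) = 0.1146 mm; these oppose, so the net change is 0.434 mm (segment shortens).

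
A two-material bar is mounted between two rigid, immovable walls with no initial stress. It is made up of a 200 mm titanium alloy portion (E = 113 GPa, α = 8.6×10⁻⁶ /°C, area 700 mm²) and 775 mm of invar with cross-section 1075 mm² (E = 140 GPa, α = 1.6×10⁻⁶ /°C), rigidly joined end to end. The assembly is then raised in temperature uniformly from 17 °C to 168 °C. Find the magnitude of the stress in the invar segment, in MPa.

σ ≈ 54.2 MPa (compressive)

With the walls removed the bar would change length by δ_free = Σ αᵢΔT Lᵢ = 8.6×10⁻⁶×151×200 + 1.6×10⁻⁶×151×775 = 0.447 mm.
The rigid supports impose zero overall length change; the single axial force P common to all segments must satisfy P Σ Lᵢ/(AᵢEᵢ) = δ_free.
The series flexibility is Σ Lᵢ/(AᵢEᵢ) = 200/(700×113×10³) + 775/(1075×140×10³) = 7.678×10⁻⁶ mm/N.
So P = 0.447 / 7.678×10⁻⁶ = 58.21 kN, compressive.
σ_{invar} = P / A = 58210 / 1075 = 54.15 MPa.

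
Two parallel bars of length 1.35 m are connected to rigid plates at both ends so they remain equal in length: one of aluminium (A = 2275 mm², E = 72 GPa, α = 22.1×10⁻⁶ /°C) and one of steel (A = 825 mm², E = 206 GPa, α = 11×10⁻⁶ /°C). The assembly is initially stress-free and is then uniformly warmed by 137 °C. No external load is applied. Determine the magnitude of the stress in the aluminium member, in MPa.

σ ≈ 55.8 MPa (compressive)

The aluminium has the larger α, so on heating it would change length more than the steel if both were free. The rigid plates force a common final length, so the aluminium is put into compression and the steel into tension, with equal and opposite forces P (no external load).
Equating the net (thermal + elastic) strains gives |α₁ − α₂|·ΔT = P·[1/(A₁E₁) + 1/(A₂E₂)].
|α₁ − α₂|·ΔT = 11.1×10⁻⁶ × 137 = 0.001521.
1/(A₁E₁) + 1/(A₂E₂) = 1/(2275×72×10³) + 1/(825×206×10³) = 1.199×10⁻⁸ N⁻¹.
So P = 0.001521 / 1.199×10⁻⁸ = 126.8 kN.
σ_{aluminium} = P/A₁ = 126800/2275 = 55.75 MPa, compressive.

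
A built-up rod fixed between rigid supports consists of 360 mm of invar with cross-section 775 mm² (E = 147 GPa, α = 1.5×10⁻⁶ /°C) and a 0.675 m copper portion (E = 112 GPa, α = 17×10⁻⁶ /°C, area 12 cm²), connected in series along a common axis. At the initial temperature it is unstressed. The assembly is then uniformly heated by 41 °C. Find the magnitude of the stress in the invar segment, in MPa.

σ ≈ 77.7 MPa (compressive)

If the supports were absent, the total length change would be Σ αᵢΔT Lᵢ = 1.5×10⁻⁶×41×360 + 17×10⁻⁶×41×675 = 0.4926 mm.
The walls prevent any net length change, so an axial force P (same in every segment) develops. Compatibility: P · Σ Lᵢ/(AᵢEᵢ) = δ_free.
The series flexibility is Σ Lᵢ/(AᵢEᵢ) = 360/(775×147×10³) + 675/(1200×112×10³) = 8.182×10⁻⁶ mm/N.
So P = 0.4926 / 8.182×10⁻⁶ = 60.2 kN, compressive.
σ_{invar} = P / A = 60200 / 775 = 77.68 MPa.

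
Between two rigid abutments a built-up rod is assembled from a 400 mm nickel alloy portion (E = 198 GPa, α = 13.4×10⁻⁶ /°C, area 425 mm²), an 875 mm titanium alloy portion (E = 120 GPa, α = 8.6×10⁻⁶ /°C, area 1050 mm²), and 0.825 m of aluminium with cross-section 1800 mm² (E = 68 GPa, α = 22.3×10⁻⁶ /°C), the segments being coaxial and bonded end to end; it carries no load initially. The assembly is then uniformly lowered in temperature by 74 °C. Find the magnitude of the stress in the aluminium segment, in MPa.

With the walls removed the bar would change length by δ_free = Σ αᵢΔT Lᵢ = 13.4×10⁻⁶×74×400 + 8.6×10⁻⁶×74×875 + 22.3×10⁻⁶×74×825 = 2.315 mm.
The walls prevent any net length change, so an axial force P (same in every segment) develops. Compatibility: P · Σ Lᵢ/(AᵢEᵢ) = δ_free.
Σ Lᵢ/(AᵢEᵢ) = 400/(425×198×10³) + 875/(1050×120×10³) + 825/(1800×68×10³) = 1.844×10⁻⁵ mm/N.
So P = 2.315 / 1.844×10⁻⁵ = 125.6 kN, tensile.
σ_{aluminium} = P / A = 125600 / 1800 = 69.75 MPa.

σ ≈ 69.8 MPa (tensile)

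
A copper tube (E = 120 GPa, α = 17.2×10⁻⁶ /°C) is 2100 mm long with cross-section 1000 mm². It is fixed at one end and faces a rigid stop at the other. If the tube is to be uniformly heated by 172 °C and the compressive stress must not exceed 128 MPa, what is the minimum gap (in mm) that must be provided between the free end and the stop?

Free expansion if unrestrained: δ_free = αΔT L = 17.2×10⁻⁶ × 172 × 2100 = 6.213 mm.
A stress of 128 MPa corresponds to the wall pushing the tube back by σL/E = 128×2100/(120×10³) = 2.24 mm.
So the gap has to take up the difference, g_min = δ_free − σL/E = 6.213 − 2.24 = 3.973 mm.

g ≈ 3.97 mm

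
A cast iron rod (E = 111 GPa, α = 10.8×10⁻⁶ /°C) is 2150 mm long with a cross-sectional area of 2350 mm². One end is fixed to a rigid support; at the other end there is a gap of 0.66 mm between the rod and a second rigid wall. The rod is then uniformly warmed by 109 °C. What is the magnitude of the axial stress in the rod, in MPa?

Unrestrained expansion: δ_free = αΔT L = 10.8×10⁻⁶ × 109 × 2150 = 2.531 mm.
This exceeds the 0.66 mm gap, so the wall pushes back. The portion of expansion that must be recovered elastically is δ_free − gap = 2.531 − 0.66 = 1.871 mm.
Compatibility: PL/(AE) = 1.871 mm, so σ = P/A = E × (1.871/2150) = 96.59 MPa.

σ ≈ 96.6 MPa (compressive)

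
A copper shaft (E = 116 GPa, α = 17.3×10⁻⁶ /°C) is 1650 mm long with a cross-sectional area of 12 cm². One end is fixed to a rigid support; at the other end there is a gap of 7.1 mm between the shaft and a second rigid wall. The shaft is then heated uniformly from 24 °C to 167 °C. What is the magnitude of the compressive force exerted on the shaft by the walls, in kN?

If the wall were absent the shaft would grow by αΔT L = 17.3×10⁻⁶ × 143 × 1650 = 4.082 mm.
Since δ_free = 4.08 mm is less than the 7.1 mm gap, the shaft never touches the wall. No axial force develops.

P ≈ 0 kN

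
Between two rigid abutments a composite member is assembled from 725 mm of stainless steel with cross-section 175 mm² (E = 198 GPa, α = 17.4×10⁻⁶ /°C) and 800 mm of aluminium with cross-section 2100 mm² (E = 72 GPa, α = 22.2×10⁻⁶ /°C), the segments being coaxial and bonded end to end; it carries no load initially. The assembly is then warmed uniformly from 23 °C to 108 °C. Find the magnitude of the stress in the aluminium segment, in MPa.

σ ≈ 46.9 MPa (compressive)

If the supports were absent, the total length change would be Σ αᵢΔT Lᵢ = 17.4×10⁻⁶×85×725 + 22.2×10⁻⁶×85×800 = 2.582 mm.
The rigid supports impose zero overall length change; the single axial force P common to all segments must satisfy P Σ Lᵢ/(AᵢEᵢ) = δ_free.
Σ Lᵢ/(AᵢEᵢ) = 725/(175×198×10³) + 800/(2100×72×10³) = 2.621×10⁻⁵ mm/N.
Hence P = δ_free / Σ(L/AE) = 2.582/2.621×10⁻⁵ = 98.49 kN (compressive).
σ_{aluminium} = P / A = 98490 / 2100 = 46.9 MPa.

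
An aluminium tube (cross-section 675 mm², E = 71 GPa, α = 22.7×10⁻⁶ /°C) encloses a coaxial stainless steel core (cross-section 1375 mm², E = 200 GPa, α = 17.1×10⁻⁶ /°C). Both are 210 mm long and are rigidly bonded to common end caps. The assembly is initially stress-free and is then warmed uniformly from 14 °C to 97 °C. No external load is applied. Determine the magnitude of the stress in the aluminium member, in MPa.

σ ≈ 28.1 MPa (compressive)

Equilibrium of a rigid end plate with no external load gives equal and opposite internal forces ±P in the two members. Since α_{aluminium} > α_{stainless steel}, heating drives the aluminium into compression and the stainless steel into tension.
Equating the net (thermal + elastic) strains gives |α₁ − α₂|·ΔT = P·[1/(A₁E₁) + 1/(A₂E₂)].
|α₁ − α₂|·ΔT = 5.6×10⁻⁶ × 83 = 0.0004648.
1/(A₁E₁) + 1/(A₂E₂) = 1/(675×71×10³) + 1/(1375×200×10³) = 2.45×10⁻⁸ N⁻¹.
So P = 0.0004648 / 2.45×10⁻⁸ = 18.97 kN.
σ_{aluminium} = P/A₁ = 18970/675 = 28.1 MPa, compressive.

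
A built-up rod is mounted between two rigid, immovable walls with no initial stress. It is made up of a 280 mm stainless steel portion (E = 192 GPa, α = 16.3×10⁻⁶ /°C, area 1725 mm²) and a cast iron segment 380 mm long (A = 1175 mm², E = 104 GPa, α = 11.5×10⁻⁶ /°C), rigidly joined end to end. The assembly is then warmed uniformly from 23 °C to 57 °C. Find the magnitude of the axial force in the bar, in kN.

P ≈ 76.8 kN (compressive)

With the walls removed the bar would change length by δ_free = Σ αᵢΔT Lᵢ = 16.3×10⁻⁶×34×280 + 11.5×10⁻⁶×34×380 = 0.3038 mm.
Since the ends are fixed, an axial force P builds up, equal in every segment, with P · Σ Lᵢ/(AᵢEᵢ) = δ_free.
The series flexibility is Σ Lᵢ/(AᵢEᵢ) = 280/(1725×192×10³) + 380/(1175×104×10³) = 3.955×10⁻⁶ mm/N.
Hence P = δ_free / Σ(L/AE) = 0.3038/3.955×10⁻⁶ = 76.8 kN (compressive).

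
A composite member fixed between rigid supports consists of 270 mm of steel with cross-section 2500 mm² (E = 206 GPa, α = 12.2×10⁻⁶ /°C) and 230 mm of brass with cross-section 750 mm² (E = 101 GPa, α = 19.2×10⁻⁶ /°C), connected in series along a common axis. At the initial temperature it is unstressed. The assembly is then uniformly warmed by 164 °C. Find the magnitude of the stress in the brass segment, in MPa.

Free thermal expansion of the whole bar: Σ αᵢΔT Lᵢ = 12.2×10⁻⁶×164×270 + 19.2×10⁻⁶×164×230 = 1.264 mm.
The walls prevent any net length change, so an axial force P (same in every segment) develops. Compatibility: P · Σ Lᵢ/(AᵢEᵢ) = δ_free.
Σ Lᵢ/(AᵢEᵢ) = 270/(2500×206×10³) + 230/(750×101×10³) = 3.561×10⁻⁶ mm/N.
Hence P = δ_free / Σ(L/AE) = 1.264/3.561×10⁻⁶ = 355.1 kN (compressive).
σ_{brass} = P / A = 355100 / 750 = 473.5 MPa.

σ ≈ 473 MPa (compressive)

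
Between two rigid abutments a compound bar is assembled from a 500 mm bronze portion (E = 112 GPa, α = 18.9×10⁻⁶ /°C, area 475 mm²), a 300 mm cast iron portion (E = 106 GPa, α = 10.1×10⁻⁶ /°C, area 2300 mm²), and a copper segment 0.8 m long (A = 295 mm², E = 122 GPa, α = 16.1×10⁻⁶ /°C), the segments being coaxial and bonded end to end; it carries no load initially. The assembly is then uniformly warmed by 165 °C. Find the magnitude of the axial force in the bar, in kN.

P ≈ 127 kN (compressive)

Free thermal expansion of the whole bar: Σ αᵢΔT Lᵢ = 18.9×10⁻⁶×165×500 + 10.1×10⁻⁶×165×300 + 16.1×10⁻⁶×165×800 = 4.184 mm.
Since the ends are fixed, an axial force P builds up, equal in every segment, with P · Σ Lᵢ/(AᵢEᵢ) = δ_free.
The series flexibility is Σ Lᵢ/(AᵢEᵢ) = 500/(475×112×10³) + 300/(2300×106×10³) + 800/(295×122×10³) = 3.286×10⁻⁵ mm/N.
P = 4.184 / 3.286×10⁻⁵ = 127400 N = 127.4 kN, compressive.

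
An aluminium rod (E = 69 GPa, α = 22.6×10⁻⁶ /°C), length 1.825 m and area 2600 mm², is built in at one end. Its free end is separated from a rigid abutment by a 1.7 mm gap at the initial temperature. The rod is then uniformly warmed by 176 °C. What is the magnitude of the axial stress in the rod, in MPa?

σ ≈ 210 MPa (compressive)

Unrestrained expansion: δ_free = αΔT L = 22.6×10⁻⁶ × 176 × 1825 = 7.259 mm.
The gap closes (δ_free > 1.7 mm) and the wall then resists a further 7.259 − 1.7 = 5.559 mm of expansion.
That suppressed elongation corresponds to σ = E·Δ/L = 69×10³ × 5.559/1825 = 210.2 MPa.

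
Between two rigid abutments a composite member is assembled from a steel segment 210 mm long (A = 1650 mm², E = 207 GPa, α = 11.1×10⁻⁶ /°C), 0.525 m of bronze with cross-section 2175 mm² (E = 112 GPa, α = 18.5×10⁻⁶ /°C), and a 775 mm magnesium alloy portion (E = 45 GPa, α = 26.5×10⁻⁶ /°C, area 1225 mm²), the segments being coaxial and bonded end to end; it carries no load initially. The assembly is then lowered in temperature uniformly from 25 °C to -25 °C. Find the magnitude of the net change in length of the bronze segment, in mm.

If the supports were absent, the total length change would be Σ αᵢΔT Lᵢ = 11.1×10⁻⁶×50×210 + 18.5×10⁻⁶×50×525 + 26.5×10⁻⁶×50×775 = 1.629 mm.
The walls prevent any net length change, so an axial force P (same in every segment) develops. Compatibility: P · Σ Lᵢ/(AᵢEᵢ) = δ_free.
Σ Lᵢ/(AᵢEᵢ) = 210/(1650×207×10³) + 525/(2175×112×10³) + 775/(1225×45×10³) = 1.683×10⁻⁵ mm/N.
P = 1.629 / 1.683×10⁻⁵ = 96800 N = 96.8 kN, tensile.
For the bronze segment, free thermal change = 18.5×10⁻⁶×50×525 = 0.4856 mm and elastic change from P = 96800×525/(2175×112×10³) = 0.2086 mm; these oppose, so the net change is 0.277 mm (segment shortens).

|ΔL| ≈ 0.277 mm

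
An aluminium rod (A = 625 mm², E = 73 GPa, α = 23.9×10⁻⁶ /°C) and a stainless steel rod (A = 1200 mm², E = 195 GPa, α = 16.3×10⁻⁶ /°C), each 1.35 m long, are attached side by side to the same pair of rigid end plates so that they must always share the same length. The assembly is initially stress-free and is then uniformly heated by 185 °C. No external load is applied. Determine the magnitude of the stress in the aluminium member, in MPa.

Both members must finish at the same length. With the larger α, the aluminium tends to over-expand; the plates restrain it, putting the aluminium in compression and the stainless steel in tension. With no external load the two internal forces are equal and opposite, magnitude P.
Setting the final lengths equal and cancelling L: (α₁ − α₂)ΔT = P/(A₁E₁) + P/(A₂E₂).
|α₁ − α₂|·ΔT = 7.6×10⁻⁶ × 185 = 0.001406.
1/(A₁E₁) + 1/(A₂E₂) = 1/(625×73×10³) + 1/(1200×195×10³) = 2.619×10⁻⁸ N⁻¹.
So P = 0.001406 / 2.619×10⁻⁸ = 53.68 kN.
σ_{aluminium} = P/A₁ = 53680/625 = 85.89 MPa, compressive.

σ ≈ 85.9 MPa (compressive)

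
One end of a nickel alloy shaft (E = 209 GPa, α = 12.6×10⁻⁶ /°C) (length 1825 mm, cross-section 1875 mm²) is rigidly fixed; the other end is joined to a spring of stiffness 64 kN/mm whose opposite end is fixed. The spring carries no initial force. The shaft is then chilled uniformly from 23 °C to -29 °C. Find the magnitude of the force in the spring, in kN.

Free thermal contraction: δ_free = αΔT L = 12.6×10⁻⁶ × 52 × 1825 = 1.196 mm.
With a force P in the spring, the elastic change of the shaft is PL/(AE) and that of the spring is P/k; compatibility requires their sum to equal δ_free.
P [ L/(AE) + 1/k ] = δ_free → P [ 1825/(1875×209×10³) + 1/(64×10³) ] = 1.196.
P = 1.196 / 2.028×10⁻⁵ = 58960 N.

P ≈ 59 kN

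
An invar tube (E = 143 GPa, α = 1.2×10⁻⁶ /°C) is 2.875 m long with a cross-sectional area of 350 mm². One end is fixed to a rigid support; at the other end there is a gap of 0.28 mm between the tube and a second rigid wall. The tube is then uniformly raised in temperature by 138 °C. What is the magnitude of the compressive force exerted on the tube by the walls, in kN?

Free thermal elongation = αΔT L = 1.2×10⁻⁶ × 138 × 2875 = 0.4761 mm.
After closing the 0.28 mm clearance, 0.4761 − 0.28 = 0.1961 mm of expansion remains to be suppressed by the wall.
That suppressed elongation corresponds to σ = E·Δ/L = 143×10³ × 0.1961/2875 = 9.754 MPa.
Force on the wall = σA = 9.754 × 350 mm² = 3.414 kN.

P ≈ 3.41 kN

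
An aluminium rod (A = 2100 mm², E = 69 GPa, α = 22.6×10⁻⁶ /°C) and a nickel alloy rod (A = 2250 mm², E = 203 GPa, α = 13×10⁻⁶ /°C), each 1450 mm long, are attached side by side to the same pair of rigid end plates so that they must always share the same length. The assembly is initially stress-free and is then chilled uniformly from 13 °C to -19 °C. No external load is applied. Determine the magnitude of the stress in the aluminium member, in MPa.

Both members must finish at the same length. With the larger α, the aluminium tends to over-contract; the plates restrain it, putting the aluminium in tension and the nickel alloy in compression. With no external load the two internal forces are equal and opposite, magnitude P.
Compatibility of the two members (thermal + elastic change equal): (α₁ − α₂)ΔT = P·[1/(A₁E₁) + 1/(A₂E₂)].
|α₁ − α₂|·ΔT = 9.6×10⁻⁶ × 32 = 0.0003072.
1/(A₁E₁) + 1/(A₂E₂) = 1/(2100×69×10³) + 1/(2250×203×10³) = 9.091×10⁻⁹ N⁻¹.
P = 0.0003072 / 9.091×10⁻⁹ = 33790 N = 33.79 kN.
σ_{aluminium} = P/A₁ = 33790/2100 = 16.09 MPa, tensile.

σ ≈ 16.1 MPa (tensile)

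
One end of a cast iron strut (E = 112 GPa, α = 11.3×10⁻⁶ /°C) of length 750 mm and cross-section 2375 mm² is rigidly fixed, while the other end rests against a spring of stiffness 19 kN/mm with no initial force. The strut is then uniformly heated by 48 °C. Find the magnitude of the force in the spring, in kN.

P ≈ 7.34 kN

If the spring were absent the strut would lengthen by αΔT L = 11.3×10⁻⁶ × 48 × 750 = 0.4068 mm.
With a force P in the spring, the elastic change of the strut is PL/(AE) and that of the spring is P/k; compatibility requires their sum to equal δ_free.
P [ L/(AE) + 1/k ] = δ_free → P [ 750/(2375×112×10³) + 1/(19×10³) ] = 0.4068.
P = 0.4068 / 5.545×10⁻⁵ = 7336 N.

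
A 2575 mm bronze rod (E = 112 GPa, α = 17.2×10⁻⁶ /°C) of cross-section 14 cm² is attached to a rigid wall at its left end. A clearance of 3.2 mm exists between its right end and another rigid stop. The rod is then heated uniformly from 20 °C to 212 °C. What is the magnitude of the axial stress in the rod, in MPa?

σ ≈ 231 MPa (compressive)

Unrestrained expansion: δ_free = αΔT L = 17.2×10⁻⁶ × 192 × 2575 = 8.504 mm.
This exceeds the 3.2 mm gap, so the wall pushes back. The portion of expansion that must be recovered elastically is δ_free − gap = 8.504 − 3.2 = 5.304 mm.
That suppressed elongation corresponds to σ = E·Δ/L = 112×10³ × 5.304/2575 = 230.7 MPa.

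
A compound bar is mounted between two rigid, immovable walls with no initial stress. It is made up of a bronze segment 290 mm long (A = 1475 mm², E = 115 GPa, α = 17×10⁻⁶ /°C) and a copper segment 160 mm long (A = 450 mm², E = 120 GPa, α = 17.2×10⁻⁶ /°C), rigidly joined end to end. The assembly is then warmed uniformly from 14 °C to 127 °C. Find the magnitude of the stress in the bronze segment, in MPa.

If the supports were absent, the total length change would be Σ αᵢΔT Lᵢ = 17×10⁻⁶×113×290 + 17.2×10⁻⁶×113×160 = 0.8681 mm.
The rigid supports impose zero overall length change; the single axial force P common to all segments must satisfy P Σ Lᵢ/(AᵢEᵢ) = δ_free.
The series flexibility is Σ Lᵢ/(AᵢEᵢ) = 290/(1475×115×10³) + 160/(450×120×10³) = 4.673×10⁻⁶ mm/N.
P = 0.8681 / 4.673×10⁻⁶ = 185800 N = 185.8 kN, compressive.
σ_{bronze} = P / A = 185800 / 1475 = 126 MPa.

σ ≈ 126 MPa (compressive)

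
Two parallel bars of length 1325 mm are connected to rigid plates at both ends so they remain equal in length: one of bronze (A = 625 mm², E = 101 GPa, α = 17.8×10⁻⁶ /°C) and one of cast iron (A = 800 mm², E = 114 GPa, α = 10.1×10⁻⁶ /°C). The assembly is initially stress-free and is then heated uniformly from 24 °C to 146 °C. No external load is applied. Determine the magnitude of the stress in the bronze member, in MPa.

σ ≈ 56.1 MPa (compressive)

Both members must finish at the same length. With the larger α, the bronze tends to over-expand; the plates restrain it, putting the bronze in compression and the cast iron in tension. With no external load the two internal forces are equal and opposite, magnitude P.
Setting the final lengths equal and cancelling L: (α₁ − α₂)ΔT = P/(A₁E₁) + P/(A₂E₂).
|α₁ − α₂|·ΔT = 7.7×10⁻⁶ × 122 = 0.0009394.
1/(A₁E₁) + 1/(A₂E₂) = 1/(625×101×10³) + 1/(800×114×10³) = 2.681×10⁻⁸ N⁻¹.
P = 0.0009394 / 2.681×10⁻⁸ = 35040 N = 35.04 kN.
σ_{bronze} = P/A₁ = 35040/625 = 56.07 MPa, compressive.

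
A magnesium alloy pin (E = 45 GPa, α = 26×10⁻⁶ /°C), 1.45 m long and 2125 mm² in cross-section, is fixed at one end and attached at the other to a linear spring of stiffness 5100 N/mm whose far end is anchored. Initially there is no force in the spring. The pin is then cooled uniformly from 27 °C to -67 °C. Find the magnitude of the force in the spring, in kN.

Free thermal contraction: δ_free = αΔT L = 26×10⁻⁶ × 94 × 1450 = 3.544 mm.
Let P be the tensile force in the spring. The pin extends elastically by PL/(AE) and the spring stretches by P/k; together these equal δ_free.
P [ L/(AE) + 1/k ] = δ_free → P [ 1450/(2125×45×10³) + 1/(5100) ] = 3.544.
P = 3.544 / 0.0002112 = 16780 N.

P ≈ 16.8 kN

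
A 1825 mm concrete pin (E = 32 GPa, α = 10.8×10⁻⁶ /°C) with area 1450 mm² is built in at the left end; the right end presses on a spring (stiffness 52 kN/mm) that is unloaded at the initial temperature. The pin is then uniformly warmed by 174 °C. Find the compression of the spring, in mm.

The unrestrained thermal change is αΔT L = 10.8×10⁻⁶ × 174 × 1825 = 3.43 mm.
With a force P in the spring, the elastic change of the pin is PL/(AE) and that of the spring is P/k; compatibility requires their sum to equal δ_free.
P [ L/(AE) + 1/k ] = δ_free → P [ 1825/(1450×32×10³) + 1/(52×10³) ] = 3.43.
P = 3.43 / 5.856×10⁻⁵ = 58560 N.
Spring compression = P/k = 58560/(52×10³) = 1.126 mm.

δ ≈ 1.13 mm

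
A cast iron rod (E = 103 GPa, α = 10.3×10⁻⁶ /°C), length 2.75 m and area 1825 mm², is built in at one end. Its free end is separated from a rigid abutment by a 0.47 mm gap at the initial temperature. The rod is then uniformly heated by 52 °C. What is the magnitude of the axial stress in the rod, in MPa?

σ ≈ 37.6 MPa (compressive)

Unrestrained expansion: δ_free = αΔT L = 10.3×10⁻⁶ × 52 × 2750 = 1.473 mm.
After closing the 0.47 mm clearance, 1.473 − 0.47 = 1.003 mm of expansion remains to be suppressed by the wall.
Compatibility: PL/(AE) = 1.003 mm, so σ = P/A = E × (1.003/2750) = 37.56 MPa.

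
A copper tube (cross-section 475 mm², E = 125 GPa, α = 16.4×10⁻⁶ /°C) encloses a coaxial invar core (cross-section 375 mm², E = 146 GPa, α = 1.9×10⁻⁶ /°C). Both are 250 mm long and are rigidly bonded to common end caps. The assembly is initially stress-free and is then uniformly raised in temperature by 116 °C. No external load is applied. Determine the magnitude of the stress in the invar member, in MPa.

σ ≈ 128 MPa (tensile)

The copper has the larger α, so on heating it would change length more than the invar if both were free. The rigid plates force a common final length, so the copper is put into compression and the invar into tension, with equal and opposite forces P (no external load).
Equating the net (thermal + elastic) strains gives |α₁ − α₂|·ΔT = P·[1/(A₁E₁) + 1/(A₂E₂)].
|α₁ − α₂|·ΔT = 14.5×10⁻⁶ × 116 = 0.001682.
1/(A₁E₁) + 1/(A₂E₂) = 1/(475×125×10³) + 1/(375×146×10³) = 3.511×10⁻⁸ N⁻¹.
So P = 0.001682 / 3.511×10⁻⁸ = 47.91 kN.
σ_{invar} = P/A₂ = 47910/375 = 127.8 MPa, tensile.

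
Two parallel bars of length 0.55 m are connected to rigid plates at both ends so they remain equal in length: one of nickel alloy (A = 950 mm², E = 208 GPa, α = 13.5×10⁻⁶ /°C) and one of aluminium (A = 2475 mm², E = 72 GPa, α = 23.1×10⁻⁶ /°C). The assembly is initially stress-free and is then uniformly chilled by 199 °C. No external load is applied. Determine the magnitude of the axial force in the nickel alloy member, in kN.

The aluminium has the larger α, so on cooling it would change length more than the nickel alloy if both were free. The rigid plates force a common final length, so the aluminium is put into tension and the nickel alloy into compression, with equal and opposite forces P (no external load).
Equating the net (thermal + elastic) strains gives |α₁ − α₂|·ΔT = P·[1/(A₁E₁) + 1/(A₂E₂)].
|α₁ − α₂|·ΔT = 9.6×10⁻⁶ × 199 = 0.00191.
1/(A₁E₁) + 1/(A₂E₂) = 1/(950×208×10³) + 1/(2475×72×10³) = 1.067×10⁻⁸ N⁻¹.
P = 0.00191 / 1.067×10⁻⁸ = 179000 N = 179 kN.

P ≈ 179 kN (compressive in the nickel alloy)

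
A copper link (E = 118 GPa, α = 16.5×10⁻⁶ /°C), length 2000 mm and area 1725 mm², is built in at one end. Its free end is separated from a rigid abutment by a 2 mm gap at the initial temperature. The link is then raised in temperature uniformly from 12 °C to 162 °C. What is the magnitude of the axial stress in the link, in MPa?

Unrestrained expansion: δ_free = αΔT L = 16.5×10⁻⁶ × 150 × 2000 = 4.95 mm.
This exceeds the 2 mm gap, so the wall pushes back. The portion of expansion that must be recovered elastically is δ_free − gap = 4.95 − 2 = 2.95 mm.
Compatibility: PL/(AE) = 2.95 mm, so σ = P/A = E × (2.95/2000) = 174 MPa.

σ ≈ 174 MPa (compressive)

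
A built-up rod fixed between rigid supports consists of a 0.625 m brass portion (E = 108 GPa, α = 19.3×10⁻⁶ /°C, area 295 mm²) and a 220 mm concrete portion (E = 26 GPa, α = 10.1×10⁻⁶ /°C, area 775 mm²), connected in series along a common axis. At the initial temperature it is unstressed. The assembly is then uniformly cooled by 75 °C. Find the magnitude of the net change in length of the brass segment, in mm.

|ΔL| ≈ 0.216 mm

Free thermal contraction of the whole bar: Σ αᵢΔT Lᵢ = 19.3×10⁻⁶×75×625 + 10.1×10⁻⁶×75×220 = 1.071 mm.
The walls prevent any net length change, so an axial force P (same in every segment) develops. Compatibility: P · Σ Lᵢ/(AᵢEᵢ) = δ_free.
Σ Lᵢ/(AᵢEᵢ) = 625/(295×108×10³) + 220/(775×26×10³) = 3.054×10⁻⁵ mm/N.
P = 1.071 / 3.054×10⁻⁵ = 35090 N = 35.09 kN, tensile.
For the brass segment, free thermal change = 19.3×10⁻⁶×75×625 = 0.9047 mm and elastic change from P = 35090×625/(295×108×10³) = 0.6883 mm; these oppose, so the net change is 0.216 mm (segment shortens).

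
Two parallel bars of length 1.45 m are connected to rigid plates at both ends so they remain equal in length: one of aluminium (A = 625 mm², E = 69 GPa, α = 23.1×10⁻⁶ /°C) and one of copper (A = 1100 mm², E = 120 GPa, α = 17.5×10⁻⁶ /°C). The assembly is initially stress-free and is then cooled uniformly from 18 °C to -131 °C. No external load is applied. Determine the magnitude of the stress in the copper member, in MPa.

Both members must finish at the same length. With the larger α, the aluminium tends to over-contract; the plates restrain it, putting the aluminium in tension and the copper in compression. With no external load the two internal forces are equal and opposite, magnitude P.
Compatibility of the two members (thermal + elastic change equal): (α₁ − α₂)ΔT = P·[1/(A₁E₁) + 1/(A₂E₂)].
|α₁ − α₂|·ΔT = 5.6×10⁻⁶ × 149 = 0.0008344.
1/(A₁E₁) + 1/(A₂E₂) = 1/(625×69×10³) + 1/(1100×120×10³) = 3.076×10⁻⁸ N⁻¹.
So P = 0.0008344 / 3.076×10⁻⁸ = 27.12 kN.
σ_{copper} = P/A₂ = 27120/1100 = 24.66 MPa, compressive.

σ ≈ 24.7 MPa (compressive)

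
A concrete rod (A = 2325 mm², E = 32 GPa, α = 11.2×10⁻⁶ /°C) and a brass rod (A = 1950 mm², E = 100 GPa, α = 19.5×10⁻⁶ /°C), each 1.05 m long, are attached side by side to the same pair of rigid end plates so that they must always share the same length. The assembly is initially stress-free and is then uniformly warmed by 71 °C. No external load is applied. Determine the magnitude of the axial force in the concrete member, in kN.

P ≈ 31.7 kN (tensile in the concrete)

Equilibrium of a rigid end plate with no external load gives equal and opposite internal forces ±P in the two members. Since α_{brass} > α_{concrete}, heating drives the brass into compression and the concrete into tension.
Compatibility of the two members (thermal + elastic change equal): (α₁ − α₂)ΔT = P·[1/(A₁E₁) + 1/(A₂E₂)].
|α₁ − α₂|·ΔT = 8.3×10⁻⁶ × 71 = 0.0005893.
1/(A₁E₁) + 1/(A₂E₂) = 1/(2325×32×10³) + 1/(1950×100×10³) = 1.857×10⁻⁸ N⁻¹.
P = 0.0005893 / 1.857×10⁻⁸ = 31740 N = 31.74 kN.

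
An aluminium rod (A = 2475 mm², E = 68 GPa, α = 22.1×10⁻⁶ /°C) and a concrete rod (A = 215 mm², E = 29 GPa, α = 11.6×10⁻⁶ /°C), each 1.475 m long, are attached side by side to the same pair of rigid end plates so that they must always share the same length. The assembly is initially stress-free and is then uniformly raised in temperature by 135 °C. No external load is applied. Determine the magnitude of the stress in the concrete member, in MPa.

Equilibrium of a rigid end plate with no external load gives equal and opposite internal forces ±P in the two members. Since α_{aluminium} > α_{concrete}, heating drives the aluminium into compression and the concrete into tension.
Equating the net (thermal + elastic) strains gives |α₁ − α₂|·ΔT = P·[1/(A₁E₁) + 1/(A₂E₂)].
|α₁ − α₂|·ΔT = 10.5×10⁻⁶ × 135 = 0.001418.
1/(A₁E₁) + 1/(A₂E₂) = 1/(2475×68×10³) + 1/(215×29×10³) = 1.663×10⁻⁷ N⁻¹.
So P = 0.001418 / 1.663×10⁻⁷ = 8.522 kN.
σ_{concrete} = P/A₂ = 8522/215 = 39.64 MPa, tensile.

σ ≈ 39.6 MPa (tensile)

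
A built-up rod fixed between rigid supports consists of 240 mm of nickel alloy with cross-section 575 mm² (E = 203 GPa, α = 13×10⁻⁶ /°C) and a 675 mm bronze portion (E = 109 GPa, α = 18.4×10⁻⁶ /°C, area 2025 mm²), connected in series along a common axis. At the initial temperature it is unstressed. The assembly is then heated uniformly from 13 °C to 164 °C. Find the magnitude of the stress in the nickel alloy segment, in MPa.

σ ≈ 798 MPa (compressive)

If the supports were absent, the total length change would be Σ αᵢΔT Lᵢ = 13×10⁻⁶×151×240 + 18.4×10⁻⁶×151×675 = 2.347 mm.
The rigid supports impose zero overall length change; the single axial force P common to all segments must satisfy P Σ Lᵢ/(AᵢEᵢ) = δ_free.
Σ Lᵢ/(AᵢEᵢ) = 240/(575×203×10³) + 675/(2025×109×10³) = 5.114×10⁻⁶ mm/N.
P = 2.347 / 5.114×10⁻⁶ = 458800 N = 458.8 kN, compressive.
σ_{nickel alloy} = P / A = 458800 / 575 = 798 MPa.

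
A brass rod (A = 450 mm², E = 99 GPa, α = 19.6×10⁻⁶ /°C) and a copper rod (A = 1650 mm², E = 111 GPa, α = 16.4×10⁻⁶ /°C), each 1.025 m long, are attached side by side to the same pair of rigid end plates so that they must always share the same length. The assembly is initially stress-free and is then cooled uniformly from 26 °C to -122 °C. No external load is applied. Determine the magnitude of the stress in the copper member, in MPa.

Both members must finish at the same length. With the larger α, the brass tends to over-contract; the plates restrain it, putting the brass in tension and the copper in compression. With no external load the two internal forces are equal and opposite, magnitude P.
Setting the final lengths equal and cancelling L: (α₁ − α₂)ΔT = P/(A₁E₁) + P/(A₂E₂).
|α₁ − α₂|·ΔT = 3.2×10⁻⁶ × 148 = 0.0004736.
1/(A₁E₁) + 1/(A₂E₂) = 1/(450×99×10³) + 1/(1650×111×10³) = 2.791×10⁻⁸ N⁻¹.
So P = 0.0004736 / 2.791×10⁻⁸ = 16.97 kN.
σ_{copper} = P/A₂ = 16970/1650 = 10.29 MPa, compressive.

σ ≈ 10.3 MPa (compressive)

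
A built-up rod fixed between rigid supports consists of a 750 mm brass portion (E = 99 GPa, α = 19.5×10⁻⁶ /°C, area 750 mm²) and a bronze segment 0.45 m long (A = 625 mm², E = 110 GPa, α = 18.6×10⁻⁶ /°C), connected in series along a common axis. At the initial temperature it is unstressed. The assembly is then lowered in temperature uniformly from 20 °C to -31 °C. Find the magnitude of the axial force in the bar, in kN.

If the supports were absent, the total length change would be Σ αᵢΔT Lᵢ = 19.5×10⁻⁶×51×750 + 18.6×10⁻⁶×51×450 = 1.173 mm.
Since the ends are fixed, an axial force P builds up, equal in every segment, with P · Σ Lᵢ/(AᵢEᵢ) = δ_free.
Σ Lᵢ/(AᵢEᵢ) = 750/(750×99×10³) + 450/(625×110×10³) = 1.665×10⁻⁵ mm/N.
So P = 1.173 / 1.665×10⁻⁵ = 70.45 kN, tensile.

P ≈ 70.5 kN (tensile)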